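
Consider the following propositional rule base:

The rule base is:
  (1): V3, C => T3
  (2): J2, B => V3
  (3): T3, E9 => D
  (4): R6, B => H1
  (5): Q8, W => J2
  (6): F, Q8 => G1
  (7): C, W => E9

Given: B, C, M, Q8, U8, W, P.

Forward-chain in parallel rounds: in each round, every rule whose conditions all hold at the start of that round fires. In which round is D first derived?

4

Round 1: (5) [Q8, W => J2]; (7) [C, W => E9]. Adds J2, E9.
Round 2: (2) [J2, B => V3]. Adds V3.
Round 3: (1) [V3, C => T3]. Adds T3.
Round 4: (3) [T3, E9 => D]. Adds D.
D first appears in round 4.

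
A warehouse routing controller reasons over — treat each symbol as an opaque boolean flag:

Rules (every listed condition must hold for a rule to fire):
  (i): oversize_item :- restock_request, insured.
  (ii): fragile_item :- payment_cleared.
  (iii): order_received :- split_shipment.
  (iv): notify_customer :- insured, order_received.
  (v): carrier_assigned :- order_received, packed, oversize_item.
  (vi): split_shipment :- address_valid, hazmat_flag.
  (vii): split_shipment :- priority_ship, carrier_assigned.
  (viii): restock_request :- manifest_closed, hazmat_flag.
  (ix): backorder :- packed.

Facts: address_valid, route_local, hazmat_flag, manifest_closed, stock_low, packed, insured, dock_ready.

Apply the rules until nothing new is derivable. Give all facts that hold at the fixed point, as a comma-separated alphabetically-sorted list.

Round 1 fires (vi), (viii), (ix), giving split_shipment, restock_request, backorder.
Round 2 fires (i), (iii), giving oversize_item, order_received.
Round 3 fires (iv), (v), giving notify_customer, carrier_assigned.

address_valid, backorder, carrier_assigned, dock_ready, hazmat_flag, insured, manifest_closed, notify_customer, order_received, oversize_item, packed, restock_request, route_local, split_shipment, stock_low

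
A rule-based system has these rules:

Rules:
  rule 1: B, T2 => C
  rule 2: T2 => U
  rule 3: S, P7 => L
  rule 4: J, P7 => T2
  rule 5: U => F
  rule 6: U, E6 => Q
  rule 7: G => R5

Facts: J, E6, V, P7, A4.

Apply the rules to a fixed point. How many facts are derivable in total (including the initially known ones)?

Round 1 — rule 4, derive T2.
Round 2 — rule 2, derive U.
Round 3 — rule 5, rule 6, derive F, Q.
Closure: {A4, E6, F, J, P7, Q, T2, U, V} — 9 facts.

9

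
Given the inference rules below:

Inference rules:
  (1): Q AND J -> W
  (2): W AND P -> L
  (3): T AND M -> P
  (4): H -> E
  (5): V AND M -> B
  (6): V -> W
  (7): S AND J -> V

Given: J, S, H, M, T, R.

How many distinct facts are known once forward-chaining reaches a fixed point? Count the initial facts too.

12

[1] (3) [T AND M -> P]; (4) [H -> E]; (7) [S AND J -> V]. ⇒ new: P, E, V.
[2] (5) [V AND M -> B]; (6) [V -> W]. ⇒ new: B, W.
[3] (2) [W AND P -> L]. ⇒ new: L.
Closure: {B, E, H, J, L, M, P, R, S, T, V, W} — 12 facts.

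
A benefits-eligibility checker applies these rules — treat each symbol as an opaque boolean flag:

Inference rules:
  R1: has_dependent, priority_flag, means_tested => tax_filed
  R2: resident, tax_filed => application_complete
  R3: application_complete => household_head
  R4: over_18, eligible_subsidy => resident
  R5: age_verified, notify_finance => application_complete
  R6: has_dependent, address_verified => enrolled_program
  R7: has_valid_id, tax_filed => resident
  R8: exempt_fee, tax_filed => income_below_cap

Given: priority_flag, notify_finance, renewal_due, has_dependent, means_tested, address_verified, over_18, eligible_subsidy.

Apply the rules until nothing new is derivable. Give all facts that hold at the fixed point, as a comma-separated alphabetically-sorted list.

address_verified, application_complete, eligible_subsidy, enrolled_program, has_dependent, household_head, means_tested, notify_finance, over_18, priority_flag, renewal_due, resident, tax_filed

Round 1 fires R1, R4, R6, giving tax_filed, resident, enrolled_program.
Round 2 fires R2, giving application_complete.
Round 3 fires R3, giving household_head.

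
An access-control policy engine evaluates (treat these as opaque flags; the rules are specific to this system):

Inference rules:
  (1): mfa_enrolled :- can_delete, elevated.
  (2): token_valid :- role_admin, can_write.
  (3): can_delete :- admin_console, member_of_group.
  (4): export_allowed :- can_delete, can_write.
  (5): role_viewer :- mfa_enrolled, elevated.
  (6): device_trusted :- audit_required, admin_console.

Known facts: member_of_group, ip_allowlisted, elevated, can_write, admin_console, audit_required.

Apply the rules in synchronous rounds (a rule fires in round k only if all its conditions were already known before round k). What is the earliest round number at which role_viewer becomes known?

3

Round 1: (3) [can_delete :- admin_console, member_of_group.]; (6) [device_trusted :- audit_required, admin_console.]. Adds can_delete, device_trusted.
Round 2: (1) [mfa_enrolled :- can_delete, elevated.]; (4) [export_allowed :- can_delete, can_write.]. Adds mfa_enrolled, export_allowed.
Round 3: (5) [role_viewer :- mfa_enrolled, elevated.]. Adds role_viewer.
role_viewer first appears in round 3.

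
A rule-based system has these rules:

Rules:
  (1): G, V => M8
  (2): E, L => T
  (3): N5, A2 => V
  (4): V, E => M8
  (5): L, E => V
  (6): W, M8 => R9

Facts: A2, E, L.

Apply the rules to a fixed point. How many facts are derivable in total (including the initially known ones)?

6

Round 1 — (2), (5), derive T, V.
Round 2 — (4), derive M8.
Closure: {A2, E, L, M8, T, V} — 6 facts.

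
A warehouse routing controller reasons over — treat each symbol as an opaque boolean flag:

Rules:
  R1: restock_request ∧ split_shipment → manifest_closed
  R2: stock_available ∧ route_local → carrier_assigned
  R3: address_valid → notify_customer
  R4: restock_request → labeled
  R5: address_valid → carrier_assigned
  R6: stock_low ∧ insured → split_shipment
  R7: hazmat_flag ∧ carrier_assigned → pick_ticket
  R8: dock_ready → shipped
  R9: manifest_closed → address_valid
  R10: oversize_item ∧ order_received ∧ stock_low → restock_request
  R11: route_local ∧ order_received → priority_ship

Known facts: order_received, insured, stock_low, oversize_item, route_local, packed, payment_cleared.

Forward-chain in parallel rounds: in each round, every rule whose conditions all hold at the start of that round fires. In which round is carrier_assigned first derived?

4

Round 1 fires R6, R10, R11, giving split_shipment, restock_request, priority_ship.
Round 2 fires R1, R4, giving manifest_closed, labeled.
Round 3 fires R9, giving address_valid.
Round 4 fires R3, R5, giving notify_customer, carrier_assigned.
carrier_assigned first appears in round 4.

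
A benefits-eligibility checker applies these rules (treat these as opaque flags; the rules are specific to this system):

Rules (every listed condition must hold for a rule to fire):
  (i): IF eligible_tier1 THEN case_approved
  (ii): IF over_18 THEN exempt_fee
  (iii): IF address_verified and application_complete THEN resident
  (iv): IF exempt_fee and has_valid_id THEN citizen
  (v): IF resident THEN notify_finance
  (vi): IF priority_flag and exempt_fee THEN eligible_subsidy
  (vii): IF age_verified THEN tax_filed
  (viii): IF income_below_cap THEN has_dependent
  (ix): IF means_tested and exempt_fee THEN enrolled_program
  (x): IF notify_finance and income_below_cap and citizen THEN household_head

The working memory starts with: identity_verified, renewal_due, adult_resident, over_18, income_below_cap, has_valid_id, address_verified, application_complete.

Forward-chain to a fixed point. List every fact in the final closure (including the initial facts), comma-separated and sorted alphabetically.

Round 1 fires (ii), (iii), (viii), giving exempt_fee, resident, has_dependent.
Round 2 fires (iv), (v), giving citizen, notify_finance.
Round 3 fires (x), giving household_head.

address_verified, adult_resident, application_complete, citizen, exempt_fee, has_dependent, has_valid_id, household_head, identity_verified, income_below_cap, notify_finance, over_18, renewal_due, resident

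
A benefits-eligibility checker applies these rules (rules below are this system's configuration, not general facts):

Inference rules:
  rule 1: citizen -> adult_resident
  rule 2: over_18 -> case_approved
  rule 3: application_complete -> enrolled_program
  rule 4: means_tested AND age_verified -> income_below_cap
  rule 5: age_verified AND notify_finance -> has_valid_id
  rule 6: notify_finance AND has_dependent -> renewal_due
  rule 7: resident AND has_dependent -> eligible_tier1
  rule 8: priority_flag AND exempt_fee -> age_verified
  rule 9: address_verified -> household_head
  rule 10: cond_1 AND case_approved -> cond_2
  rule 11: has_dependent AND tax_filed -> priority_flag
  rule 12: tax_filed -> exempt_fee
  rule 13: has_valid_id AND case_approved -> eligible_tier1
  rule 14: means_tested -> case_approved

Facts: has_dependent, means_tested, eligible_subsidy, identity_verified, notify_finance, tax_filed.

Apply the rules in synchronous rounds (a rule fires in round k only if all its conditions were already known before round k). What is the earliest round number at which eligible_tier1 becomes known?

4

[1] rule 6 [notify_finance AND has_dependent -> renewal_due]; rule 11 [has_dependent AND tax_filed -> priority_flag]; rule 12 [tax_filed -> exempt_fee]; rule 14 [means_tested -> case_approved]. ⇒ new: renewal_due, priority_flag, exempt_fee, case_approved.
[2] rule 8 [priority_flag AND exempt_fee -> age_verified]. ⇒ new: age_verified.
[3] rule 4 [means_tested AND age_verified -> income_below_cap]; rule 5 [age_verified AND notify_finance -> has_valid_id]. ⇒ new: income_below_cap, has_valid_id.
[4] rule 13 [has_valid_id AND case_approved -> eligible_tier1]. ⇒ new: eligible_tier1.
eligible_tier1 first appears in round 4.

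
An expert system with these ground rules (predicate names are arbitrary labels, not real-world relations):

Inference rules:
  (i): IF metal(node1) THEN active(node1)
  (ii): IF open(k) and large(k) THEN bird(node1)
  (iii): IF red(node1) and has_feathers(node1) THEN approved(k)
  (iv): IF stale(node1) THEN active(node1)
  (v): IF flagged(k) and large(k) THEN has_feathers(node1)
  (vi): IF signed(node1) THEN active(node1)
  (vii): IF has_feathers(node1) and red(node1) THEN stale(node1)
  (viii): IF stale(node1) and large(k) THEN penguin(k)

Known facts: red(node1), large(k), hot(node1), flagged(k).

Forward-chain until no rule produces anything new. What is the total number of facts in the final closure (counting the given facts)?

9

Round 1: (v) [IF flagged(k) and large(k) THEN has_feathers(node1)]. Adds has_feathers(node1).
Round 2: (iii) [IF red(node1) and has_feathers(node1) THEN approved(k)]; (vii) [IF has_feathers(node1) and red(node1) THEN stale(node1)]. Adds approved(k), stale(node1).
Round 3: (iv) [IF stale(node1) THEN active(node1)]; (viii) [IF stale(node1) and large(k) THEN penguin(k)]. Adds active(node1), penguin(k).
Closure: {active(node1), approved(k), flagged(k), has_feathers(node1), hot(node1), large(k), penguin(k), red(node1), stale(node1)} — 9 facts.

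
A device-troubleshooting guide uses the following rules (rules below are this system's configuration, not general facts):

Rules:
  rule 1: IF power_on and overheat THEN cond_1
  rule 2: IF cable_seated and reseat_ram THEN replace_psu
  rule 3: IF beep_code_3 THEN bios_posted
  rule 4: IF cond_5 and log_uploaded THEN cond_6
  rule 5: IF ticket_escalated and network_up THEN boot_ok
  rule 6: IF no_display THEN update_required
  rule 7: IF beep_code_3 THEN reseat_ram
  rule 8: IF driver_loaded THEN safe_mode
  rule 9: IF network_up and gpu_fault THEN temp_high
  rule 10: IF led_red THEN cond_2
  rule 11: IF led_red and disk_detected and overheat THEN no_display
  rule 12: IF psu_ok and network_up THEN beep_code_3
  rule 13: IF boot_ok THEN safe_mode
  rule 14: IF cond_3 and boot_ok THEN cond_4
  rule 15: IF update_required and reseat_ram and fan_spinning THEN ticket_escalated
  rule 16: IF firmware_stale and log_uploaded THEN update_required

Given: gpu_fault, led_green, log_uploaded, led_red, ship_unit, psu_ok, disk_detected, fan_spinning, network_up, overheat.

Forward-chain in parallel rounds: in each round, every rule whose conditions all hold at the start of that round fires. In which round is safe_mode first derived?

5

Round 1 fires rule 9, rule 10, rule 11, rule 12, giving temp_high, cond_2, no_display, beep_code_3.
Round 2 fires rule 3, rule 6, rule 7, giving bios_posted, update_required, reseat_ram.
Round 3 fires rule 15, giving ticket_escalated.
Round 4 fires rule 5, giving boot_ok.
Round 5 fires rule 13, giving safe_mode.
safe_mode first appears in round 5.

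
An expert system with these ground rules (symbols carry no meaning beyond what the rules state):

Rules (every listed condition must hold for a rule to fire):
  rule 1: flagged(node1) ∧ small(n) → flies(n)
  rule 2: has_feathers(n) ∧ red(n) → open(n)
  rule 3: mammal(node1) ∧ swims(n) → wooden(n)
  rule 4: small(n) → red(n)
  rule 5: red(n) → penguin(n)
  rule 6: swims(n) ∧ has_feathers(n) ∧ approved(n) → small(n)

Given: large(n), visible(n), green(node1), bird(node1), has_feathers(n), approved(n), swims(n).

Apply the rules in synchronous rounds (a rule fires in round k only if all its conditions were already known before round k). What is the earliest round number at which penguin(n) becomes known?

Round 1 — rule 6, derive small(n).
Round 2 — rule 4, derive red(n).
Round 3 — rule 2, rule 5, derive open(n), penguin(n).
penguin(n) first appears in round 3.

3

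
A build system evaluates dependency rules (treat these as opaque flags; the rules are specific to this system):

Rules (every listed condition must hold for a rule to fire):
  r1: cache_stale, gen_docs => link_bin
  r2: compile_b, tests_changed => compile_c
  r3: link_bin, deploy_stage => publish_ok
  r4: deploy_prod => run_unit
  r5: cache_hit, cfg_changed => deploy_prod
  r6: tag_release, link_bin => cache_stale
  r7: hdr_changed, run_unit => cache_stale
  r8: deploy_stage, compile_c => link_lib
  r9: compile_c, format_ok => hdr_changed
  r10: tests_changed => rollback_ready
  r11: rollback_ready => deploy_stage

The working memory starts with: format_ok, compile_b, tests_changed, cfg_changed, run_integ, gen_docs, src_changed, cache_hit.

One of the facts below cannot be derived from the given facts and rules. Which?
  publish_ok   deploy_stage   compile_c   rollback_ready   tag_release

[1] r2 [compile_b, tests_changed => compile_c]; r5 [cache_hit, cfg_changed => deploy_prod]; r10 [tests_changed => rollback_ready]. ⇒ new: compile_c, deploy_prod, rollback_ready.
[2] r4 [deploy_prod => run_unit]; r9 [compile_c, format_ok => hdr_changed]; r11 [rollback_ready => deploy_stage]. ⇒ new: run_unit, hdr_changed, deploy_stage.
[3] r7 [hdr_changed, run_unit => cache_stale]; r8 [deploy_stage, compile_c => link_lib]. ⇒ new: cache_stale, link_lib.
[4] r1 [cache_stale, gen_docs => link_bin]. ⇒ new: link_bin.
[5] r3 [link_bin, deploy_stage => publish_ok]. ⇒ new: publish_ok.
Derived: compile_c (round 1), rollback_ready (round 1), publish_ok (round 5), deploy_stage (round 2). tag_release never appears in any round.

tag_release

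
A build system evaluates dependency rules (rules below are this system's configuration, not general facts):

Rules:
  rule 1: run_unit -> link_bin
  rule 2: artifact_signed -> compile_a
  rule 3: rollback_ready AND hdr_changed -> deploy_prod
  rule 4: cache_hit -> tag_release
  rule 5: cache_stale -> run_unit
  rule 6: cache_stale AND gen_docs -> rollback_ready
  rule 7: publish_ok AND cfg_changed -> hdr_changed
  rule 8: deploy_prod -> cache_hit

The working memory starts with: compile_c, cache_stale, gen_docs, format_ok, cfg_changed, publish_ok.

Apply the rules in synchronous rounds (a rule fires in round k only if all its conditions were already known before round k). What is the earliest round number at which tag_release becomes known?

4

[1] rule 5 [cache_stale -> run_unit]; rule 6 [cache_stale AND gen_docs -> rollback_ready]; rule 7 [publish_ok AND cfg_changed -> hdr_changed]. ⇒ new: run_unit, rollback_ready, hdr_changed.
[2] rule 1 [run_unit -> link_bin]; rule 3 [rollback_ready AND hdr_changed -> deploy_prod]. ⇒ new: link_bin, deploy_prod.
[3] rule 8 [deploy_prod -> cache_hit]. ⇒ new: cache_hit.
[4] rule 4 [cache_hit -> tag_release]. ⇒ new: tag_release.
tag_release first appears in round 4.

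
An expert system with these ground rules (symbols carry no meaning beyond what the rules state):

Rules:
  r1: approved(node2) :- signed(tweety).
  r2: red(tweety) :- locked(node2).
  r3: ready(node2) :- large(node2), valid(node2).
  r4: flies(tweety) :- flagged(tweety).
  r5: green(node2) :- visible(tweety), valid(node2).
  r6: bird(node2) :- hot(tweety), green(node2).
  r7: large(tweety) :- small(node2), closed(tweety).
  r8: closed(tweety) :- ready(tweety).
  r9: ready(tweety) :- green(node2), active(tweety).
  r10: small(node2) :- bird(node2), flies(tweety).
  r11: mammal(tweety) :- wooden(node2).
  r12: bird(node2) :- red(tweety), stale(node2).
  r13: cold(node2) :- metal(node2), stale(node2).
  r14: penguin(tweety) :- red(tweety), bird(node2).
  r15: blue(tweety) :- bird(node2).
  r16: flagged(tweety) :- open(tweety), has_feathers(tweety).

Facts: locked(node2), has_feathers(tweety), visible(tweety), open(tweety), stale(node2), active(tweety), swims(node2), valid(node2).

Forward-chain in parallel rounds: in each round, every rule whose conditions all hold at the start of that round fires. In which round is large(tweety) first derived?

Round 1: r2 [red(tweety) :- locked(node2).]; r5 [green(node2) :- visible(tweety), valid(node2).]; r16 [flagged(tweety) :- open(tweety), has_feathers(tweety).]. New: red(tweety), green(node2), flagged(tweety).
Round 2: r4 [flies(tweety) :- flagged(tweety).]; r9 [ready(tweety) :- green(node2), active(tweety).]; r12 [bird(node2) :- red(tweety), stale(node2).]. New: flies(tweety), ready(tweety), bird(node2).
Round 3: r8 [closed(tweety) :- ready(tweety).]; r10 [small(node2) :- bird(node2), flies(tweety).]; r14 [penguin(tweety) :- red(tweety), bird(node2).]; r15 [blue(tweety) :- bird(node2).]. New: closed(tweety), small(node2), penguin(tweety), blue(tweety).
Round 4: r7 [large(tweety) :- small(node2), closed(tweety).]. New: large(tweety).
large(tweety) first appears in round 4.

4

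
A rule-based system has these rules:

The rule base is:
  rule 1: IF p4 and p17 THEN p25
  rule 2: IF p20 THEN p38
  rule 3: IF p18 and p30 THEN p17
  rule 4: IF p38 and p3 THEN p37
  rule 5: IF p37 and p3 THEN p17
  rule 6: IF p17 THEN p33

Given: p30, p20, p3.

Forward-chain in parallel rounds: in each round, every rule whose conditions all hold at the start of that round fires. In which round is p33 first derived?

4

Round 1 — rule 2, derive p38.
Round 2 — rule 4, derive p37.
Round 3 — rule 5, derive p17.
Round 4 — rule 6, derive p33.
p33 first appears in round 4.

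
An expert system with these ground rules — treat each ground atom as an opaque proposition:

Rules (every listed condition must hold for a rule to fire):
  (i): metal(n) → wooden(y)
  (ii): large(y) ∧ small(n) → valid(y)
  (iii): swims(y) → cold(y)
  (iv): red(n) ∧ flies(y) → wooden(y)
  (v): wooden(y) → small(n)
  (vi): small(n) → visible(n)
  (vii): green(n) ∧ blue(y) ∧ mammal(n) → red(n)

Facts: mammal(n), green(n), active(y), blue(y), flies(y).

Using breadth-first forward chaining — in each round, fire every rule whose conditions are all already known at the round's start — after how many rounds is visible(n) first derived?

Round 1 fires (vii), giving red(n).
Round 2 fires (iv), giving wooden(y).
Round 3 fires (v), giving small(n).
Round 4 fires (vi), giving visible(n).
visible(n) first appears in round 4.

4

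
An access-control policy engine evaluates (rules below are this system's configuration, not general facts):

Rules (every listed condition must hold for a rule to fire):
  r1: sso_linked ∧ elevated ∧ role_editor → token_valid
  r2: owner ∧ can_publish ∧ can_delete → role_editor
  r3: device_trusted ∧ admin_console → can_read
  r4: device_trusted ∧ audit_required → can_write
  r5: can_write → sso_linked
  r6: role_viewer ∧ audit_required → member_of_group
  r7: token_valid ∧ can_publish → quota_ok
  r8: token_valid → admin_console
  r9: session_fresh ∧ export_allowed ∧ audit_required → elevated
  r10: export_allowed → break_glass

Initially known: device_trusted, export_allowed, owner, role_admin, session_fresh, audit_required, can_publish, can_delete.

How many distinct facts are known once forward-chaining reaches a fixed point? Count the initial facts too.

Round 1 — r2, r4, r9, r10, derive role_editor, can_write, elevated, break_glass.
Round 2 — r5, derive sso_linked.
Round 3 — r1, derive token_valid.
Round 4 — r7, r8, derive quota_ok, admin_console.
Round 5 — r3, derive can_read.
Closure: {admin_console, audit_required, break_glass, can_delete, can_publish, can_read, can_write, device_trusted, elevated, export_allowed, owner, quota_ok, role_admin, role_editor, session_fresh, sso_linked, token_valid} — 17 facts.

17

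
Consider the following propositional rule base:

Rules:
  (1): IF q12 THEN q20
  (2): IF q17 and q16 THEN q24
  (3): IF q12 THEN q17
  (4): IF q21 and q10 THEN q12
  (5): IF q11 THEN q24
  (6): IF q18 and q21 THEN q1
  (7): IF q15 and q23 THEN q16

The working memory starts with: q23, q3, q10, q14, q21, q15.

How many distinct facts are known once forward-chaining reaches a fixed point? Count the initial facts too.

Round 1 fires (4), (7), giving q12, q16.
Round 2 fires (1), (3), giving q20, q17.
Round 3 fires (2), giving q24.
Closure: {q10, q12, q14, q15, q16, q17, q20, q21, q23, q24, q3} — 11 facts.

11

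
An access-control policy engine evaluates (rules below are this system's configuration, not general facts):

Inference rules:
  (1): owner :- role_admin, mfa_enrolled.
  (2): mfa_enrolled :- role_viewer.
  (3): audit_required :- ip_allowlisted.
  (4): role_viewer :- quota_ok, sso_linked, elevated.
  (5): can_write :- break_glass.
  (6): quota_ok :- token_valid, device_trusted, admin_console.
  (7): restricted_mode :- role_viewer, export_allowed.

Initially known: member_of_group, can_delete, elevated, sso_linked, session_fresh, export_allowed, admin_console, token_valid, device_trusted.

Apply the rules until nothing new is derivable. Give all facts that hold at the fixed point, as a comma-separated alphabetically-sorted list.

admin_console, can_delete, device_trusted, elevated, export_allowed, member_of_group, mfa_enrolled, quota_ok, restricted_mode, role_viewer, session_fresh, sso_linked, token_valid

[1] (6) [quota_ok :- token_valid, device_trusted, admin_console.]. ⇒ new: quota_ok.
[2] (4) [role_viewer :- quota_ok, sso_linked, elevated.]. ⇒ new: role_viewer.
[3] (2) [mfa_enrolled :- role_viewer.]; (7) [restricted_mode :- role_viewer, export_allowed.]. ⇒ new: mfa_enrolled, restricted_mode.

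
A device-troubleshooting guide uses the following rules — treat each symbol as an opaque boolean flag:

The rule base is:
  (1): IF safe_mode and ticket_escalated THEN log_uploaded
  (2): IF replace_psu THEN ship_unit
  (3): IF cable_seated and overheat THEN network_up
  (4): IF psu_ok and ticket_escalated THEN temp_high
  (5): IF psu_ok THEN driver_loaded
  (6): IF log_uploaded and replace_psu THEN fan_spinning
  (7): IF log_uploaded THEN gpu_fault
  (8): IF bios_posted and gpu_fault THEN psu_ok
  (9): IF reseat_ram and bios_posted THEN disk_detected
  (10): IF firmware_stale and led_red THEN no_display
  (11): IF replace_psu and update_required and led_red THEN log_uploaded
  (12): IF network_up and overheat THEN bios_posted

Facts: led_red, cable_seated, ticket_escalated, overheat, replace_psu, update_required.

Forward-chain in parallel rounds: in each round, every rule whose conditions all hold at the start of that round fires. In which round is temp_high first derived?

4

[1] (2) [IF replace_psu THEN ship_unit]; (3) [IF cable_seated and overheat THEN network_up]; (11) [IF replace_psu and update_required and led_red THEN log_uploaded]. ⇒ new: ship_unit, network_up, log_uploaded.
[2] (6) [IF log_uploaded and replace_psu THEN fan_spinning]; (7) [IF log_uploaded THEN gpu_fault]; (12) [IF network_up and overheat THEN bios_posted]. ⇒ new: fan_spinning, gpu_fault, bios_posted.
[3] (8) [IF bios_posted and gpu_fault THEN psu_ok]. ⇒ new: psu_ok.
[4] (4) [IF psu_ok and ticket_escalated THEN temp_high]; (5) [IF psu_ok THEN driver_loaded]. ⇒ new: temp_high, driver_loaded.
temp_high first appears in round 4.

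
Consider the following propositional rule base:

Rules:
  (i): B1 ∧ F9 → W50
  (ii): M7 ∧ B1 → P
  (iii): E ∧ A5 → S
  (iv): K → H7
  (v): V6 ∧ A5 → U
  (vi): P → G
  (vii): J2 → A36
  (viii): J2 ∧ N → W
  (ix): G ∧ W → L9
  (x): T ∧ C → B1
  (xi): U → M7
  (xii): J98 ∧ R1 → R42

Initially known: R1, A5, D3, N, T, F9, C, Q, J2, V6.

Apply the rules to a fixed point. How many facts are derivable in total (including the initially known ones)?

Round 1: (v) [V6 ∧ A5 → U]; (vii) [J2 → A36]; (viii) [J2 ∧ N → W]; (x) [T ∧ C → B1]. New: U, A36, W, B1.
Round 2: (i) [B1 ∧ F9 → W50]; (xi) [U → M7]. New: W50, M7.
Round 3: (ii) [M7 ∧ B1 → P]. New: P.
Round 4: (vi) [P → G]. New: G.
Round 5: (ix) [G ∧ W → L9]. New: L9.
Closure: {A36, A5, B1, C, D3, F9, G, J2, L9, M7, N, P, Q, R1, T, U, V6, W, W50} — 19 facts.

19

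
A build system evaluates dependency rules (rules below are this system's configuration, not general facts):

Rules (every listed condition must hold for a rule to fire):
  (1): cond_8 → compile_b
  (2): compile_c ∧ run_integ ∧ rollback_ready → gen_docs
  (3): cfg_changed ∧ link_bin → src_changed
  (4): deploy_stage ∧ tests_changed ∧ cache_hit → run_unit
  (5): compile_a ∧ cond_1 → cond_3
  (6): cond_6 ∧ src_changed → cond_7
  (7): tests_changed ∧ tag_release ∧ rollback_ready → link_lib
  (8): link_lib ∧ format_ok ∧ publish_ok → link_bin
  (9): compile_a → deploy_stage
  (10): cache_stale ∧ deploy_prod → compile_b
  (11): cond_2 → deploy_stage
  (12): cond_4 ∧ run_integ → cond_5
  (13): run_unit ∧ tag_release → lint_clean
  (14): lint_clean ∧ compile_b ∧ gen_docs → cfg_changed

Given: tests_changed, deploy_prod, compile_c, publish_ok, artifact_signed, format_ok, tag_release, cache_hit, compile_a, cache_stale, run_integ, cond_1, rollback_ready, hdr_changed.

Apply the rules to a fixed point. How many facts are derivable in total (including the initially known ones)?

24

Round 1 fires (2), (5), (7), (9), (10), giving gen_docs, cond_3, link_lib, deploy_stage, compile_b.
Round 2 fires (4), (8), giving run_unit, link_bin.
Round 3 fires (13), giving lint_clean.
Round 4 fires (14), giving cfg_changed.
Round 5 fires (3), giving src_changed.
Closure: {artifact_signed, cache_hit, cache_stale, cfg_changed, compile_a, compile_b, compile_c, cond_1, cond_3, deploy_prod, deploy_stage, format_ok, gen_docs, hdr_changed, link_bin, link_lib, lint_clean, publish_ok, rollback_ready, run_integ, run_unit, src_changed, tag_release, tests_changed} — 24 facts.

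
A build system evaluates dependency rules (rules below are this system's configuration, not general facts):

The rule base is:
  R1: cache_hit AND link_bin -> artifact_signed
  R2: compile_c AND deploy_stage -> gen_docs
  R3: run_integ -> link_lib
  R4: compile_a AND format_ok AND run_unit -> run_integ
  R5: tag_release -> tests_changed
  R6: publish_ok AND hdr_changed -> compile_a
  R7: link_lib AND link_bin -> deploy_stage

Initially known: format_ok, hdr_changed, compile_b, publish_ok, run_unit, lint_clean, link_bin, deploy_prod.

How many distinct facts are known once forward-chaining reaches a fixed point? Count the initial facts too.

Round 1: R6 [publish_ok AND hdr_changed -> compile_a]. New: compile_a.
Round 2: R4 [compile_a AND format_ok AND run_unit -> run_integ]. New: run_integ.
Round 3: R3 [run_integ -> link_lib]. New: link_lib.
Round 4: R7 [link_lib AND link_bin -> deploy_stage]. New: deploy_stage.
Closure: {compile_a, compile_b, deploy_prod, deploy_stage, format_ok, hdr_changed, link_bin, link_lib, lint_clean, publish_ok, run_integ, run_unit} — 12 facts.

12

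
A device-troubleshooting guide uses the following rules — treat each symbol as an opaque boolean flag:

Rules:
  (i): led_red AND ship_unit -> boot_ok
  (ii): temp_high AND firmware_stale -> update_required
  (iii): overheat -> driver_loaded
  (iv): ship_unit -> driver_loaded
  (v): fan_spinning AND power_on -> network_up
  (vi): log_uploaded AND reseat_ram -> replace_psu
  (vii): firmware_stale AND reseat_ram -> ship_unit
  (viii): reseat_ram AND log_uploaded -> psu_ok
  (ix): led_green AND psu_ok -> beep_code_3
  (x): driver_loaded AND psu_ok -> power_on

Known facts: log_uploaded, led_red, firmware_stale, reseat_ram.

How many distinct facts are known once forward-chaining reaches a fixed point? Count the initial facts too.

[1] (vi) [log_uploaded AND reseat_ram -> replace_psu]; (vii) [firmware_stale AND reseat_ram -> ship_unit]; (viii) [reseat_ram AND log_uploaded -> psu_ok]. ⇒ new: replace_psu, ship_unit, psu_ok.
[2] (i) [led_red AND ship_unit -> boot_ok]; (iv) [ship_unit -> driver_loaded]. ⇒ new: boot_ok, driver_loaded.
[3] (x) [driver_loaded AND psu_ok -> power_on]. ⇒ new: power_on.
Closure: {boot_ok, driver_loaded, firmware_stale, led_red, log_uploaded, power_on, psu_ok, replace_psu, reseat_ram, ship_unit} — 10 facts.

10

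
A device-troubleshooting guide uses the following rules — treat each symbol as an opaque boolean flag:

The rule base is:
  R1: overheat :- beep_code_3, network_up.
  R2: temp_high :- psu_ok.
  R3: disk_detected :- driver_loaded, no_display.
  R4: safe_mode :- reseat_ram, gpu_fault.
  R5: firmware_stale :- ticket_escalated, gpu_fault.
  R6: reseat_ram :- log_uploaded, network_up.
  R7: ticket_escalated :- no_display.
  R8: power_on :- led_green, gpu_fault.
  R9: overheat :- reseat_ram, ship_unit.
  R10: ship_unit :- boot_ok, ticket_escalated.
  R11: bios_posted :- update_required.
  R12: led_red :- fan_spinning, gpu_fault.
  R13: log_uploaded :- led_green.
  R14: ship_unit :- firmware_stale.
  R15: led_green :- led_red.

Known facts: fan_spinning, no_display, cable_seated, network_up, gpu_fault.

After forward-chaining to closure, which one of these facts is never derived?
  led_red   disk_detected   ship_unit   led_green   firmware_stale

disk_detected

Round 1: R7 [ticket_escalated :- no_display.]; R12 [led_red :- fan_spinning, gpu_fault.]. Adds ticket_escalated, led_red.
Round 2: R5 [firmware_stale :- ticket_escalated, gpu_fault.]; R15 [led_green :- led_red.]. Adds firmware_stale, led_green.
Round 3: R8 [power_on :- led_green, gpu_fault.]; R13 [log_uploaded :- led_green.]; R14 [ship_unit :- firmware_stale.]. Adds power_on, log_uploaded, ship_unit.
Round 4: R6 [reseat_ram :- log_uploaded, network_up.]. Adds reseat_ram.
Round 5: R4 [safe_mode :- reseat_ram, gpu_fault.]; R9 [overheat :- reseat_ram, ship_unit.]. Adds safe_mode, overheat.
Derived: led_green (round 2), ship_unit (round 3), led_red (round 1), firmware_stale (round 2). disk_detected never appears in any round.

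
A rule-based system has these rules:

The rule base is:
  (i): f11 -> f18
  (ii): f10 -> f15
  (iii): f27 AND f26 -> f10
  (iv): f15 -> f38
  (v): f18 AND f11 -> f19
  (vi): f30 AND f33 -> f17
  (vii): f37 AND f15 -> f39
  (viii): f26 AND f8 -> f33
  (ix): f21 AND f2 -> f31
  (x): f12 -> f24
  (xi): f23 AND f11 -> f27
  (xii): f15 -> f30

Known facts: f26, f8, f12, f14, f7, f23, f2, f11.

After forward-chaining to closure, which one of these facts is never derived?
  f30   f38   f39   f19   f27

Round 1 — (i), (viii), (x), (xi), derive f18, f33, f24, f27.
Round 2 — (iii), (v), derive f10, f19.
Round 3 — (ii), derive f15.
Round 4 — (iv), (xii), derive f38, f30.
Round 5 — (vi), derive f17.
Derived: f30 (round 4), f19 (round 2), f27 (round 1), f38 (round 4). f39 never appears in any round.

f39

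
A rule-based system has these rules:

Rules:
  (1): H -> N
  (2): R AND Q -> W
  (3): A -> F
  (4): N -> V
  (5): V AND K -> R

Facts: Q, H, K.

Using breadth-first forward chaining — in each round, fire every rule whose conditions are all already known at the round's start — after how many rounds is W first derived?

4

[1] (1) [H -> N]. ⇒ new: N.
[2] (4) [N -> V]. ⇒ new: V.
[3] (5) [V AND K -> R]. ⇒ new: R.
[4] (2) [R AND Q -> W]. ⇒ new: W.
W first appears in round 4.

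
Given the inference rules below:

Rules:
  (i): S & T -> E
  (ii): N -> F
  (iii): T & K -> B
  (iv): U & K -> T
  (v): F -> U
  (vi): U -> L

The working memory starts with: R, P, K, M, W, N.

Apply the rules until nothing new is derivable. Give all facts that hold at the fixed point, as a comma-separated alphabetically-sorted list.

Round 1: (ii) [N -> F]. Adds F.
Round 2: (v) [F -> U]. Adds U.
Round 3: (iv) [U & K -> T]; (vi) [U -> L]. Adds T, L.
Round 4: (iii) [T & K -> B]. Adds B.

B, F, K, L, M, N, P, R, T, U, W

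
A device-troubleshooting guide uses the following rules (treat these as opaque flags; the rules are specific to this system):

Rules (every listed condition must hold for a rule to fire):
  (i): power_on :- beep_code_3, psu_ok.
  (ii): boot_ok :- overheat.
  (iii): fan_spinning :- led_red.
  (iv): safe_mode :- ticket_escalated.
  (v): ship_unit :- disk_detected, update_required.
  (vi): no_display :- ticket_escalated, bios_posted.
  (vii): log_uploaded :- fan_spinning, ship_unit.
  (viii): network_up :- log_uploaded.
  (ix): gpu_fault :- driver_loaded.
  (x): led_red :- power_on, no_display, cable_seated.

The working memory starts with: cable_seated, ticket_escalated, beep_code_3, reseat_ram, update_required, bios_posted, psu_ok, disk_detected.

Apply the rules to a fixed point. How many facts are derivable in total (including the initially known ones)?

16

Round 1 — (i), (iv), (v), (vi), derive power_on, safe_mode, ship_unit, no_display.
Round 2 — (x), derive led_red.
Round 3 — (iii), derive fan_spinning.
Round 4 — (vii), derive log_uploaded.
Round 5 — (viii), derive network_up.
Closure: {beep_code_3, bios_posted, cable_seated, disk_detected, fan_spinning, led_red, log_uploaded, network_up, no_display, power_on, psu_ok, reseat_ram, safe_mode, ship_unit, ticket_escalated, update_required} — 16 facts.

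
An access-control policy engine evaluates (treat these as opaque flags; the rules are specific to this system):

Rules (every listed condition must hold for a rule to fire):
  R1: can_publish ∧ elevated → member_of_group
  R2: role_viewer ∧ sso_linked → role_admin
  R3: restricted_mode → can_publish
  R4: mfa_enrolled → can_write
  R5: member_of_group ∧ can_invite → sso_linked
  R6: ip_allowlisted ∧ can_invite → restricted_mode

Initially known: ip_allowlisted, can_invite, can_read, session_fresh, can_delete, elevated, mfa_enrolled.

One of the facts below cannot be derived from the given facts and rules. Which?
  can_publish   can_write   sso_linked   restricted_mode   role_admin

role_admin

[1] R4 [mfa_enrolled → can_write]; R6 [ip_allowlisted ∧ can_invite → restricted_mode]. ⇒ new: can_write, restricted_mode.
[2] R3 [restricted_mode → can_publish]. ⇒ new: can_publish.
[3] R1 [can_publish ∧ elevated → member_of_group]. ⇒ new: member_of_group.
[4] R5 [member_of_group ∧ can_invite → sso_linked]. ⇒ new: sso_linked.
Derived: can_publish (round 2), sso_linked (round 4), restricted_mode (round 1), can_write (round 1). role_admin never appears in any round.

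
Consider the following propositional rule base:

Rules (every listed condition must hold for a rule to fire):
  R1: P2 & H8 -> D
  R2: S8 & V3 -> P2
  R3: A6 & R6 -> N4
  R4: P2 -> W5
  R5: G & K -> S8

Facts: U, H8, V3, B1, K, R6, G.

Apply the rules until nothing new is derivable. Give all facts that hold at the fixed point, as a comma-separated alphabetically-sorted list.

Round 1: R5 [G & K -> S8]. Adds S8.
Round 2: R2 [S8 & V3 -> P2]. Adds P2.
Round 3: R1 [P2 & H8 -> D]; R4 [P2 -> W5]. Adds D, W5.

B1, D, G, H8, K, P2, R6, S8, U, V3, W5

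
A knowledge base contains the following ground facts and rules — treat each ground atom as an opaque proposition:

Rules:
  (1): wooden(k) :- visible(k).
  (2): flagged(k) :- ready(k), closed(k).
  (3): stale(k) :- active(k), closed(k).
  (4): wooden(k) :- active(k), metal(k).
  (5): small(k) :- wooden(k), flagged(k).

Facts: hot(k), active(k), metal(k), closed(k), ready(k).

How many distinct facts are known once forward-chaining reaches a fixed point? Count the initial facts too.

Round 1: (2) [flagged(k) :- ready(k), closed(k).]; (3) [stale(k) :- active(k), closed(k).]; (4) [wooden(k) :- active(k), metal(k).]. Adds flagged(k), stale(k), wooden(k).
Round 2: (5) [small(k) :- wooden(k), flagged(k).]. Adds small(k).
Closure: {active(k), closed(k), flagged(k), hot(k), metal(k), ready(k), small(k), stale(k), wooden(k)} — 9 facts.

9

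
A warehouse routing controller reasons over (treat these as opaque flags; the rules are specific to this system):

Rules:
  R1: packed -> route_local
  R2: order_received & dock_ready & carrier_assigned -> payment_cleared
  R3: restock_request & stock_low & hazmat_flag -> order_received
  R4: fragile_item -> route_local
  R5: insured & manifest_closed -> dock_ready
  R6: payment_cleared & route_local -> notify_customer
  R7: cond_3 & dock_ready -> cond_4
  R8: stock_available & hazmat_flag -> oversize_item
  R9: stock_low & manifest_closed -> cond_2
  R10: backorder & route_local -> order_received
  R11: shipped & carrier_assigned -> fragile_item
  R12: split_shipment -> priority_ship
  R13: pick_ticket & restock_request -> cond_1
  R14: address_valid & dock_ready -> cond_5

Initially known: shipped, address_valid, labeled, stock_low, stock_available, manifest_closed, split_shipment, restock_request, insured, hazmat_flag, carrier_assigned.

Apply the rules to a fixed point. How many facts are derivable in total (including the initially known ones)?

Round 1: R3 [restock_request & stock_low & hazmat_flag -> order_received]; R5 [insured & manifest_closed -> dock_ready]; R8 [stock_available & hazmat_flag -> oversize_item]; R9 [stock_low & manifest_closed -> cond_2]; R11 [shipped & carrier_assigned -> fragile_item]; R12 [split_shipment -> priority_ship]. Adds order_received, dock_ready, oversize_item, cond_2, fragile_item, priority_ship.
Round 2: R2 [order_received & dock_ready & carrier_assigned -> payment_cleared]; R4 [fragile_item -> route_local]; R14 [address_valid & dock_ready -> cond_5]. Adds payment_cleared, route_local, cond_5.
Round 3: R6 [payment_cleared & route_local -> notify_customer]. Adds notify_customer.
Closure: {address_valid, carrier_assigned, cond_2, cond_5, dock_ready, fragile_item, hazmat_flag, insured, labeled, manifest_closed, notify_customer, order_received, oversize_item, payment_cleared, priority_ship, restock_request, route_local, shipped, split_shipment, stock_available, stock_low} — 21 facts.

21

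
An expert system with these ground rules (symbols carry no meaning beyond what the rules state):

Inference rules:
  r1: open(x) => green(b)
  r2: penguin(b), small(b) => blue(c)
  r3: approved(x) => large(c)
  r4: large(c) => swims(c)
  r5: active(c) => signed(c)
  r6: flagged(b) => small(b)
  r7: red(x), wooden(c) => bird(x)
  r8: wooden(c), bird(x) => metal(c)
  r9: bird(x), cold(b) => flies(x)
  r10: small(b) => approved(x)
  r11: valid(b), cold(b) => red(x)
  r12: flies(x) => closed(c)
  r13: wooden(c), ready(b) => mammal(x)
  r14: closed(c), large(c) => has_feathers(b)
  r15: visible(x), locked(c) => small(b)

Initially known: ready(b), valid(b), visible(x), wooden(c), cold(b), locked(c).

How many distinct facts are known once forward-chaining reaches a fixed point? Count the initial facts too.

17

Round 1: r11 [valid(b), cold(b) => red(x)]; r13 [wooden(c), ready(b) => mammal(x)]; r15 [visible(x), locked(c) => small(b)]. New: red(x), mammal(x), small(b).
Round 2: r7 [red(x), wooden(c) => bird(x)]; r10 [small(b) => approved(x)]. New: bird(x), approved(x).
Round 3: r3 [approved(x) => large(c)]; r8 [wooden(c), bird(x) => metal(c)]; r9 [bird(x), cold(b) => flies(x)]. New: large(c), metal(c), flies(x).
Round 4: r4 [large(c) => swims(c)]; r12 [flies(x) => closed(c)]. New: swims(c), closed(c).
Round 5: r14 [closed(c), large(c) => has_feathers(b)]. New: has_feathers(b).
Closure: {approved(x), bird(x), closed(c), cold(b), flies(x), has_feathers(b), large(c), locked(c), mammal(x), metal(c), ready(b), red(x), small(b), swims(c), valid(b), visible(x), wooden(c)} — 17 facts.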